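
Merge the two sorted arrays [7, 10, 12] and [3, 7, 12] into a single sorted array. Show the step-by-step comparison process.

Merging process:

Compare 7 vs 3: take 3 from right. Merged: [3]
Compare 7 vs 7: take 7 from left. Merged: [3, 7]
Compare 10 vs 7: take 7 from right. Merged: [3, 7, 7]
Compare 10 vs 12: take 10 from left. Merged: [3, 7, 7, 10]
Compare 12 vs 12: take 12 from left. Merged: [3, 7, 7, 10, 12]
Append remaining from right: [12]. Merged: [3, 7, 7, 10, 12, 12]

Final merged array: [3, 7, 7, 10, 12, 12]
Total comparisons: 5

The merged array is [3, 7, 7, 10, 12, 12], requiring 5 comparisons. The merge step runs in O(n) time where n is the total number of elements.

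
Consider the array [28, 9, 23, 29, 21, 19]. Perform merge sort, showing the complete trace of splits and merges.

Merge sort trace:

Split: [28, 9, 23, 29, 21, 19] -> [28, 9, 23] and [29, 21, 19]
  Split: [28, 9, 23] -> [28] and [9, 23]
    Split: [9, 23] -> [9] and [23]
    Merge: [9] + [23] -> [9, 23]
  Merge: [28] + [9, 23] -> [9, 23, 28]
  Split: [29, 21, 19] -> [29] and [21, 19]
    Split: [21, 19] -> [21] and [19]
    Merge: [21] + [19] -> [19, 21]
  Merge: [29] + [19, 21] -> [19, 21, 29]
Merge: [9, 23, 28] + [19, 21, 29] -> [9, 19, 21, 23, 28, 29]

Final sorted array: [9, 19, 21, 23, 28, 29]

The merge sort proceeds by recursively splitting the array and merging sorted halves.
After all merges, the sorted array is [9, 19, 21, 23, 28, 29].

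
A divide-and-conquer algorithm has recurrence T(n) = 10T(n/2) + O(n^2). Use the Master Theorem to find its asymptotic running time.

Master Theorem for T(n) = 10T(n/2) + O(n^2):

a = 10, b = 2, c = 2
log_b(a) = log_2(10) = 3.3219

Case 1: c = 2 < log_2(10) = 3.3219
T(n) = O(n^(log_2 10))

For T(n) = 10T(n/2) + O(n^2): log_2(10) = 3.3219. This is Case 1 of the Master Theorem (c < log_b(a), work dominated by leaves), giving O(n^(log_2 10)).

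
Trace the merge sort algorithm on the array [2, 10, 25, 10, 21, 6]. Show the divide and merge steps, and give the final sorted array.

Merge sort trace:

Split: [2, 10, 25, 10, 21, 6] -> [2, 10, 25] and [10, 21, 6]
  Split: [2, 10, 25] -> [2] and [10, 25]
    Split: [10, 25] -> [10] and [25]
    Merge: [10] + [25] -> [10, 25]
  Merge: [2] + [10, 25] -> [2, 10, 25]
  Split: [10, 21, 6] -> [10] and [21, 6]
    Split: [21, 6] -> [21] and [6]
    Merge: [21] + [6] -> [6, 21]
  Merge: [10] + [6, 21] -> [6, 10, 21]
Merge: [2, 10, 25] + [6, 10, 21] -> [2, 6, 10, 10, 21, 25]

Final sorted array: [2, 6, 10, 10, 21, 25]

The merge sort proceeds by recursively splitting the array and merging sorted halves.
After all merges, the sorted array is [2, 6, 10, 10, 21, 25].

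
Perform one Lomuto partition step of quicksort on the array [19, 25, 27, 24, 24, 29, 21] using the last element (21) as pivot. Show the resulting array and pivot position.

Lomuto partition with pivot = 21:

Initial array: [19, 25, 27, 24, 24, 29, 21]

arr[0]=19 <= 21: swap with position 0, array becomes [19, 25, 27, 24, 24, 29, 21]
arr[1]=25 > 21: no swap
arr[2]=27 > 21: no swap
arr[3]=24 > 21: no swap
arr[4]=24 > 21: no swap
arr[5]=29 > 21: no swap

Place pivot at position 1: [19, 21, 27, 24, 24, 29, 25]
Pivot position: 1

After partitioning with pivot 21, the array becomes [19, 21, 27, 24, 24, 29, 25]. The pivot is placed at index 1. All elements to the left of the pivot are <= 21, and all elements to the right are > 21.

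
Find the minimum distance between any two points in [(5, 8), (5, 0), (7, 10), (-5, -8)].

Computing all pairwise distances among 4 points:

d((5, 8), (5, 0)) = 8.0
d((5, 8), (7, 10)) = 2.8284 <-- minimum
d((5, 8), (-5, -8)) = 18.868
d((5, 0), (7, 10)) = 10.198
d((5, 0), (-5, -8)) = 12.8062
d((7, 10), (-5, -8)) = 21.6333

Closest pair: (5, 8) and (7, 10) with distance 2.8284

The closest pair is (5, 8) and (7, 10) with Euclidean distance 2.8284. For 4 points, brute-force pairwise comparison is shown above. For large n, the divide-and-conquer algorithm (sort by x, recurse on halves, check the dividing strip) achieves O(n log n).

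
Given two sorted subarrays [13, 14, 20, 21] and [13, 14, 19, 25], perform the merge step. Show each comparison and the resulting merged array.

Merging process:

Compare 13 vs 13: take 13 from left. Merged: [13]
Compare 14 vs 13: take 13 from right. Merged: [13, 13]
Compare 14 vs 14: take 14 from left. Merged: [13, 13, 14]
Compare 20 vs 14: take 14 from right. Merged: [13, 13, 14, 14]
Compare 20 vs 19: take 19 from right. Merged: [13, 13, 14, 14, 19]
Compare 20 vs 25: take 20 from left. Merged: [13, 13, 14, 14, 19, 20]
Compare 21 vs 25: take 21 from left. Merged: [13, 13, 14, 14, 19, 20, 21]
Append remaining from right: [25]. Merged: [13, 13, 14, 14, 19, 20, 21, 25]

Final merged array: [13, 13, 14, 14, 19, 20, 21, 25]
Total comparisons: 7

The merged array is [13, 13, 14, 14, 19, 20, 21, 25], requiring 7 comparisons. The merge step runs in O(n) time where n is the total number of elements.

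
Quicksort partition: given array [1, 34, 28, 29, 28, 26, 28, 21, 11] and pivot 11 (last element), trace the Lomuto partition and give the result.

Lomuto partition with pivot = 11:

Initial array: [1, 34, 28, 29, 28, 26, 28, 21, 11]

arr[0]=1 <= 11: swap with position 0, array becomes [1, 34, 28, 29, 28, 26, 28, 21, 11]
arr[1]=34 > 11: no swap
arr[2]=28 > 11: no swap
arr[3]=29 > 11: no swap
arr[4]=28 > 11: no swap
arr[5]=26 > 11: no swap
arr[6]=28 > 11: no swap
arr[7]=21 > 11: no swap

Place pivot at position 1: [1, 11, 28, 29, 28, 26, 28, 21, 34]
Pivot position: 1

After partitioning with pivot 11, the array becomes [1, 11, 28, 29, 28, 26, 28, 21, 34]. The pivot is placed at index 1. All elements to the left of the pivot are <= 11, and all elements to the right are > 11.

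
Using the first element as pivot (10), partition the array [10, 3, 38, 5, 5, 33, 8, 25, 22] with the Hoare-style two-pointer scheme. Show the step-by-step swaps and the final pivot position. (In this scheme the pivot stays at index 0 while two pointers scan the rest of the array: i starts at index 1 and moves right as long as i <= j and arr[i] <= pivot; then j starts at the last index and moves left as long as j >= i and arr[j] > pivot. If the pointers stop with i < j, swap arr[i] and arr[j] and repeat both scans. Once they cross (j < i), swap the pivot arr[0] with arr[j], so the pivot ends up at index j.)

Hoare-style two-pointer partition with pivot = 10:

Initial array: [10, 3, 38, 5, 5, 33, 8, 25, 22]

Pointers start at i = 1, j = 8.
i stops at index 2 (arr[2]=38 > 10), j stops at index 6 (arr[6]=8 <= 10): swap arr[2] and arr[6], array becomes [10, 3, 8, 5, 5, 33, 38, 25, 22]
i ends at 5, j ends at 4: the pointers have crossed (j < i), so scanning stops.

Swap pivot arr[0] with arr[4] to place pivot at position 4: [5, 3, 8, 5, 10, 33, 38, 25, 22]
Pivot position: 4

After partitioning with pivot 10, the array becomes [5, 3, 8, 5, 10, 33, 38, 25, 22]. The pivot is placed at index 4. All elements to the left of the pivot are <= 10, and all elements to the right are > 10.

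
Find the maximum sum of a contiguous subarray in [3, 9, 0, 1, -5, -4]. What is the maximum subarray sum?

Using Kadane's algorithm on [3, 9, 0, 1, -5, -4]:

Scanning through the array:
Position 1 (value 9): max_ending_here = 12, max_so_far = 12
Position 2 (value 0): max_ending_here = 12, max_so_far = 12
Position 3 (value 1): max_ending_here = 13, max_so_far = 13
Position 4 (value -5): max_ending_here = 8, max_so_far = 13
Position 5 (value -4): max_ending_here = 4, max_so_far = 13

Maximum subarray: [3, 9, 0, 1]
Maximum sum: 13

The maximum subarray is [3, 9, 0, 1] with sum 13. This subarray runs from index 0 to index 3.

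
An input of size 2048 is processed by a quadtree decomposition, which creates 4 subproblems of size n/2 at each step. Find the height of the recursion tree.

For divide and conquer with division factor 2:

Problem sizes at each level:
Level 0: 2048
Level 1: 1024
Level 2: 512
Level 3: 256
Level 4: 128
Level 5: 64
Level 6: 32
Level 7: 16
Level 8: 8
Level 9: 4
Level 10: 2
Level 11: 1

The root is level 0 and the size-1 base case is level 11 (the tree spans levels 0 through 11, i.e. 12 levels counting the root), so the depth is the number of divisions: log_2(2048) = 11

The recursion tree depth is log_2(2048) = 11. At each level, the problem size is divided by 2, so it takes 11 divisions to reduce to a base case of size 1. The algorithm makes 4 recursive calls at each level.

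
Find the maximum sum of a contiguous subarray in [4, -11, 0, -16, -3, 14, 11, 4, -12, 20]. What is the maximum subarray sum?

Using Kadane's algorithm on [4, -11, 0, -16, -3, 14, 11, 4, -12, 20]:

Scanning through the array:
Position 1 (value -11): max_ending_here = -7, max_so_far = 4
Position 2 (value 0): max_ending_here = 0, max_so_far = 4
Position 3 (value -16): max_ending_here = -16, max_so_far = 4
Position 4 (value -3): max_ending_here = -3, max_so_far = 4
Position 5 (value 14): max_ending_here = 14, max_so_far = 14
Position 6 (value 11): max_ending_here = 25, max_so_far = 25
Position 7 (value 4): max_ending_here = 29, max_so_far = 29
Position 8 (value -12): max_ending_here = 17, max_so_far = 29
Position 9 (value 20): max_ending_here = 37, max_so_far = 37

Maximum subarray: [14, 11, 4, -12, 20]
Maximum sum: 37

The maximum subarray is [14, 11, 4, -12, 20] with sum 37. This subarray runs from index 5 to index 9.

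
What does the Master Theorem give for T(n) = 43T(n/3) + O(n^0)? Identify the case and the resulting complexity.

Master Theorem for T(n) = 43T(n/3) + O(n^0):

a = 43, b = 3, c = 0
log_b(a) = log_3(43) = 3.4236

Case 1: c = 0 < log_3(43) = 3.4236
T(n) = O(n^(log_3 43))

For T(n) = 43T(n/3) + O(n^0): log_3(43) = 3.4236. This is Case 1 of the Master Theorem (c < log_b(a), work dominated by leaves), giving O(n^(log_3 43)).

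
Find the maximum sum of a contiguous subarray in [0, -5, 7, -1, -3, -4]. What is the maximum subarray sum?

Using Kadane's algorithm on [0, -5, 7, -1, -3, -4]:

Scanning through the array:
Position 1 (value -5): max_ending_here = -5, max_so_far = 0
Position 2 (value 7): max_ending_here = 7, max_so_far = 7
Position 3 (value -1): max_ending_here = 6, max_so_far = 7
Position 4 (value -3): max_ending_here = 3, max_so_far = 7
Position 5 (value -4): max_ending_here = -1, max_so_far = 7

Maximum subarray: [7]
Maximum sum: 7

The maximum subarray is [7] with sum 7. This subarray runs from index 2 to index 2.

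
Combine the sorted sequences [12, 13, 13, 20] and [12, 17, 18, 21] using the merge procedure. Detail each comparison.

Merging process:

Compare 12 vs 12: take 12 from left. Merged: [12]
Compare 13 vs 12: take 12 from right. Merged: [12, 12]
Compare 13 vs 17: take 13 from left. Merged: [12, 12, 13]
Compare 13 vs 17: take 13 from left. Merged: [12, 12, 13, 13]
Compare 20 vs 17: take 17 from right. Merged: [12, 12, 13, 13, 17]
Compare 20 vs 18: take 18 from right. Merged: [12, 12, 13, 13, 17, 18]
Compare 20 vs 21: take 20 from left. Merged: [12, 12, 13, 13, 17, 18, 20]
Append remaining from right: [21]. Merged: [12, 12, 13, 13, 17, 18, 20, 21]

Final merged array: [12, 12, 13, 13, 17, 18, 20, 21]
Total comparisons: 7

The merged array is [12, 12, 13, 13, 17, 18, 20, 21], requiring 7 comparisons. The merge step runs in O(n) time where n is the total number of elements.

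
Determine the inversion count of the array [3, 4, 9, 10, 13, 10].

Finding inversions in [3, 4, 9, 10, 13, 10]:

(4, 5): arr[4]=13 > arr[5]=10

Total inversions: 1

The array has 1 inversion(s): (4,5). Each pair (i,j) satisfies i < j and arr[i] > arr[j].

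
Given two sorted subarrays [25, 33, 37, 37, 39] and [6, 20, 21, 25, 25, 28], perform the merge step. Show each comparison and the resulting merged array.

Merging process:

Compare 25 vs 6: take 6 from right. Merged: [6]
Compare 25 vs 20: take 20 from right. Merged: [6, 20]
Compare 25 vs 21: take 21 from right. Merged: [6, 20, 21]
Compare 25 vs 25: take 25 from left. Merged: [6, 20, 21, 25]
Compare 33 vs 25: take 25 from right. Merged: [6, 20, 21, 25, 25]
Compare 33 vs 25: take 25 from right. Merged: [6, 20, 21, 25, 25, 25]
Compare 33 vs 28: take 28 from right. Merged: [6, 20, 21, 25, 25, 25, 28]
Append remaining from left: [33, 37, 37, 39]. Merged: [6, 20, 21, 25, 25, 25, 28, 33, 37, 37, 39]

Final merged array: [6, 20, 21, 25, 25, 25, 28, 33, 37, 37, 39]
Total comparisons: 7

The merged array is [6, 20, 21, 25, 25, 25, 28, 33, 37, 37, 39], requiring 7 comparisons. The merge step runs in O(n) time where n is the total number of elements.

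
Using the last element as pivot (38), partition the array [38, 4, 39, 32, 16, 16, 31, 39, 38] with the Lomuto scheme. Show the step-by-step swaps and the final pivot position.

Lomuto partition with pivot = 38:

Initial array: [38, 4, 39, 32, 16, 16, 31, 39, 38]

arr[0]=38 <= 38: swap with position 0, array becomes [38, 4, 39, 32, 16, 16, 31, 39, 38]
arr[1]=4 <= 38: swap with position 1, array becomes [38, 4, 39, 32, 16, 16, 31, 39, 38]
arr[2]=39 > 38: no swap
arr[3]=32 <= 38: swap with position 2, array becomes [38, 4, 32, 39, 16, 16, 31, 39, 38]
arr[4]=16 <= 38: swap with position 3, array becomes [38, 4, 32, 16, 39, 16, 31, 39, 38]
arr[5]=16 <= 38: swap with position 4, array becomes [38, 4, 32, 16, 16, 39, 31, 39, 38]
arr[6]=31 <= 38: swap with position 5, array becomes [38, 4, 32, 16, 16, 31, 39, 39, 38]
arr[7]=39 > 38: no swap

Place pivot at position 6: [38, 4, 32, 16, 16, 31, 38, 39, 39]
Pivot position: 6

After partitioning with pivot 38, the array becomes [38, 4, 32, 16, 16, 31, 38, 39, 39]. The pivot is placed at index 6. All elements to the left of the pivot are <= 38, and all elements to the right are > 38.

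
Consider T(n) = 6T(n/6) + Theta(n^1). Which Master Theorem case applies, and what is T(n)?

Master Theorem for T(n) = 6T(n/6) + O(n^1):

a = 6, b = 6, c = 1
log_b(a) = log_6(6) = 1.0000

Case 2: c = 1 = log_6(6) = 1.0000
T(n) = O(n^1 log n) = O(n log n)

For T(n) = 6T(n/6) + O(n^1): log_6(6) = 1.0000. This is Case 2 of the Master Theorem (c = log_b(a), equal work at all levels), giving O(n log n).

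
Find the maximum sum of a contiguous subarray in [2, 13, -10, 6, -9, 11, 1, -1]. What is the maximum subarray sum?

Using Kadane's algorithm on [2, 13, -10, 6, -9, 11, 1, -1]:

Scanning through the array:
Position 1 (value 13): max_ending_here = 15, max_so_far = 15
Position 2 (value -10): max_ending_here = 5, max_so_far = 15
Position 3 (value 6): max_ending_here = 11, max_so_far = 15
Position 4 (value -9): max_ending_here = 2, max_so_far = 15
Position 5 (value 11): max_ending_here = 13, max_so_far = 15
Position 6 (value 1): max_ending_here = 14, max_so_far = 15
Position 7 (value -1): max_ending_here = 13, max_so_far = 15

Maximum subarray: [2, 13]
Maximum sum: 15

The maximum subarray is [2, 13] with sum 15. This subarray runs from index 0 to index 1.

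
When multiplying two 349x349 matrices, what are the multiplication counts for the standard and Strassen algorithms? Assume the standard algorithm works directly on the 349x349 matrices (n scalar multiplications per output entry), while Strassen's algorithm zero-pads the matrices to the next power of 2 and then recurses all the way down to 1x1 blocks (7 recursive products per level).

Matrix multiplication for 349x349 matrices:

Strassen's algorithm requires power-of-2 dimensions. Pad 349x349 to 512x512 (next power of 2).

Standard algorithm: 349^3 = 42508549 multiplications
Strassen's algorithm: 7^(log2(512)) = 7^9 = 40353607 multiplications
Savings: 42508549 - 40353607 = 2154942 multiplications

Standard: 42508549 multiplications (349^3). Strassen: 40353607 multiplications (7^9, after padding to 512x512). Strassen reduces 8 recursive multiplications to 7 at each level.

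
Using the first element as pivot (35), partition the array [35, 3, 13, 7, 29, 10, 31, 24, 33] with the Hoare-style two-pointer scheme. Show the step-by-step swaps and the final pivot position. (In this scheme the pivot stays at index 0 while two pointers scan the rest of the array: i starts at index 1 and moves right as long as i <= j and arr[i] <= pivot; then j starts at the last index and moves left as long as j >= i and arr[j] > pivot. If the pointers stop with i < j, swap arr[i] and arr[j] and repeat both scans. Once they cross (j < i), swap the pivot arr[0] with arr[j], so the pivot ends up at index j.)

Hoare-style two-pointer partition with pivot = 35:

Initial array: [35, 3, 13, 7, 29, 10, 31, 24, 33]

Pointers start at i = 1, j = 8.
i ends at 9, j ends at 8: the pointers have crossed (j < i), so scanning stops.

Swap pivot arr[0] with arr[8] to place pivot at position 8: [33, 3, 13, 7, 29, 10, 31, 24, 35]
Pivot position: 8

After partitioning with pivot 35, the array becomes [33, 3, 13, 7, 29, 10, 31, 24, 35]. The pivot is placed at index 8. All elements to the left of the pivot are <= 35, and all elements to the right are > 35.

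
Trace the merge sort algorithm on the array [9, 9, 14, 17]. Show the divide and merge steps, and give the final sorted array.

Merge sort trace:

Split: [9, 9, 14, 17] -> [9, 9] and [14, 17]
  Split: [9, 9] -> [9] and [9]
  Merge: [9] + [9] -> [9, 9]
  Split: [14, 17] -> [14] and [17]
  Merge: [14] + [17] -> [14, 17]
Merge: [9, 9] + [14, 17] -> [9, 9, 14, 17]

Final sorted array: [9, 9, 14, 17]

The merge sort proceeds by recursively splitting the array and merging sorted halves.
After all merges, the sorted array is [9, 9, 14, 17].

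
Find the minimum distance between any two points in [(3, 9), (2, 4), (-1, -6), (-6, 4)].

Computing all pairwise distances among 4 points:

d((3, 9), (2, 4)) = 5.099 <-- minimum
d((3, 9), (-1, -6)) = 15.5242
d((3, 9), (-6, 4)) = 10.2956
d((2, 4), (-1, -6)) = 10.4403
d((2, 4), (-6, 4)) = 8.0
d((-1, -6), (-6, 4)) = 11.1803

Closest pair: (3, 9) and (2, 4) with distance 5.099

The closest pair is (3, 9) and (2, 4) with Euclidean distance 5.099. For 4 points, brute-force pairwise comparison is shown above. For large n, the divide-and-conquer algorithm (sort by x, recurse on halves, check the dividing strip) achieves O(n log n).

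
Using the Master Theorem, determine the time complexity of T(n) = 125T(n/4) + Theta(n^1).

Master Theorem for T(n) = 125T(n/4) + O(n^1):

a = 125, b = 4, c = 1
log_b(a) = log_4(125) = 3.4829

Case 1: c = 1 < log_4(125) = 3.4829
T(n) = O(n^(log_4 125))

For T(n) = 125T(n/4) + O(n^1): log_4(125) = 3.4829. This is Case 1 of the Master Theorem (c < log_b(a), work dominated by leaves), giving O(n^(log_4 125)).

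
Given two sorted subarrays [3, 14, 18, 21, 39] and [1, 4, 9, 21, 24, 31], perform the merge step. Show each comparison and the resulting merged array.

Merging process:

Compare 3 vs 1: take 1 from right. Merged: [1]
Compare 3 vs 4: take 3 from left. Merged: [1, 3]
Compare 14 vs 4: take 4 from right. Merged: [1, 3, 4]
Compare 14 vs 9: take 9 from right. Merged: [1, 3, 4, 9]
Compare 14 vs 21: take 14 from left. Merged: [1, 3, 4, 9, 14]
Compare 18 vs 21: take 18 from left. Merged: [1, 3, 4, 9, 14, 18]
Compare 21 vs 21: take 21 from left. Merged: [1, 3, 4, 9, 14, 18, 21]
Compare 39 vs 21: take 21 from right. Merged: [1, 3, 4, 9, 14, 18, 21, 21]
Compare 39 vs 24: take 24 from right. Merged: [1, 3, 4, 9, 14, 18, 21, 21, 24]
Compare 39 vs 31: take 31 from right. Merged: [1, 3, 4, 9, 14, 18, 21, 21, 24, 31]
Append remaining from left: [39]. Merged: [1, 3, 4, 9, 14, 18, 21, 21, 24, 31, 39]

Final merged array: [1, 3, 4, 9, 14, 18, 21, 21, 24, 31, 39]
Total comparisons: 10

The merged array is [1, 3, 4, 9, 14, 18, 21, 21, 24, 31, 39], requiring 10 comparisons. The merge step runs in O(n) time where n is the total number of elements.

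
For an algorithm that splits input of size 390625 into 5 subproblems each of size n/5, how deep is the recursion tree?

For divide and conquer with division factor 5:

Problem sizes at each level:
Level 0: 390625
Level 1: 78125
Level 2: 15625
Level 3: 3125
Level 4: 625
Level 5: 125
Level 6: 25
Level 7: 5
Level 8: 1

The root is level 0 and the size-1 base case is level 8 (the tree spans levels 0 through 8, i.e. 9 levels counting the root), so the depth is the number of divisions: log_5(390625) = 8

The recursion tree depth is log_5(390625) = 8. At each level, the problem size is divided by 5, so it takes 8 divisions to reduce to a base case of size 1. The algorithm makes 5 recursive calls at each level.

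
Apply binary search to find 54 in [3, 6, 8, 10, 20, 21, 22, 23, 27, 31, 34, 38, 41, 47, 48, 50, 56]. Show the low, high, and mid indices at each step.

Binary search for 54 in [3, 6, 8, 10, 20, 21, 22, 23, 27, 31, 34, 38, 41, 47, 48, 50, 56]:

lo=0, hi=16, mid=8, arr[mid]=27 -> 27 < 54, search right half
lo=9, hi=16, mid=12, arr[mid]=41 -> 41 < 54, search right half
lo=13, hi=16, mid=14, arr[mid]=48 -> 48 < 54, search right half
lo=15, hi=16, mid=15, arr[mid]=50 -> 50 < 54, search right half
lo=16, hi=16, mid=16, arr[mid]=56 -> 56 > 54, search left half
lo=16 > hi=15, target 54 not found

Binary search determines that 54 is not in the array after 5 comparisons. The search space was exhausted without finding the target.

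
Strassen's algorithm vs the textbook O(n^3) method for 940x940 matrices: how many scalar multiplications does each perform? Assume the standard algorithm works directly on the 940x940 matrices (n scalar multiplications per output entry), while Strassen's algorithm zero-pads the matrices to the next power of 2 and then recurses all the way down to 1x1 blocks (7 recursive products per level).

Matrix multiplication for 940x940 matrices:

Strassen's algorithm requires power-of-2 dimensions. Pad 940x940 to 1024x1024 (next power of 2).

Standard algorithm: 940^3 = 830584000 multiplications
Strassen's algorithm: 7^(log2(1024)) = 7^10 = 282475249 multiplications
Savings: 830584000 - 282475249 = 548108751 multiplications

Standard: 830584000 multiplications (940^3). Strassen: 282475249 multiplications (7^10, after padding to 1024x1024). Strassen reduces 8 recursive multiplications to 7 at each level.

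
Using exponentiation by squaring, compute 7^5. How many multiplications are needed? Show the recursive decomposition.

Computing 7^5 by squaring (build up from 7^1; each line after the first costs one multiplication):

7^1 = 7
7^2 = (7^1)^2 = 7^2 = 49
7^4 = (7^2)^2 = 49^2 = 2401
7^5 = 7 * 7^4 = 7 * 2401 = 16807

Result: 16807
Multiplications needed: 3 (3 lines after 7^1)

7^5 = 16807. Using exponentiation by squaring, this requires 3 multiplications. The key idea: if the exponent is even, square the half-power; if odd, multiply by the base once.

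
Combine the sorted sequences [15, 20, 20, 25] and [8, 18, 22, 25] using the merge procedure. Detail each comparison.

Merging process:

Compare 15 vs 8: take 8 from right. Merged: [8]
Compare 15 vs 18: take 15 from left. Merged: [8, 15]
Compare 20 vs 18: take 18 from right. Merged: [8, 15, 18]
Compare 20 vs 22: take 20 from left. Merged: [8, 15, 18, 20]
Compare 20 vs 22: take 20 from left. Merged: [8, 15, 18, 20, 20]
Compare 25 vs 22: take 22 from right. Merged: [8, 15, 18, 20, 20, 22]
Compare 25 vs 25: take 25 from left. Merged: [8, 15, 18, 20, 20, 22, 25]
Append remaining from right: [25]. Merged: [8, 15, 18, 20, 20, 22, 25, 25]

Final merged array: [8, 15, 18, 20, 20, 22, 25, 25]
Total comparisons: 7

The merged array is [8, 15, 18, 20, 20, 22, 25, 25], requiring 7 comparisons. The merge step runs in O(n) time where n is the total number of elements.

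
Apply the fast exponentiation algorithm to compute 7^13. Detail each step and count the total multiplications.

Computing 7^13 by squaring (build up from 7^1; each line after the first costs one multiplication):

7^1 = 7
7^2 = (7^1)^2 = 7^2 = 49
7^3 = 7 * 7^2 = 7 * 49 = 343
7^6 = (7^3)^2 = 343^2 = 117649
7^12 = (7^6)^2 = 117649^2 = 13841287201
7^13 = 7 * 7^12 = 7 * 13841287201 = 96889010407

Result: 96889010407
Multiplications needed: 5 (5 lines after 7^1)

7^13 = 96889010407. Using exponentiation by squaring, this requires 5 multiplications. The key idea: if the exponent is even, square the half-power; if odd, multiply by the base once.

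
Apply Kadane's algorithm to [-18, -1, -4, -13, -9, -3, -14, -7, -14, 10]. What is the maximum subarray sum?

Using Kadane's algorithm on [-18, -1, -4, -13, -9, -3, -14, -7, -14, 10]:

Scanning through the array:
Position 1 (value -1): max_ending_here = -1, max_so_far = -1
Position 2 (value -4): max_ending_here = -4, max_so_far = -1
Position 3 (value -13): max_ending_here = -13, max_so_far = -1
Position 4 (value -9): max_ending_here = -9, max_so_far = -1
Position 5 (value -3): max_ending_here = -3, max_so_far = -1
Position 6 (value -14): max_ending_here = -14, max_so_far = -1
Position 7 (value -7): max_ending_here = -7, max_so_far = -1
Position 8 (value -14): max_ending_here = -14, max_so_far = -1
Position 9 (value 10): max_ending_here = 10, max_so_far = 10

Maximum subarray: [10]
Maximum sum: 10

The maximum subarray is [10] with sum 10. This subarray runs from index 9 to index 9.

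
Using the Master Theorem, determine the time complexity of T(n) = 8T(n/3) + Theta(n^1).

Master Theorem for T(n) = 8T(n/3) + O(n^1):

a = 8, b = 3, c = 1
log_b(a) = log_3(8) = 1.8928

Case 1: c = 1 < log_3(8) = 1.8928
T(n) = O(n^(log_3 8))

For T(n) = 8T(n/3) + O(n^1): log_3(8) = 1.8928. This is Case 1 of the Master Theorem (c < log_b(a), work dominated by leaves), giving O(n^(log_3 8)).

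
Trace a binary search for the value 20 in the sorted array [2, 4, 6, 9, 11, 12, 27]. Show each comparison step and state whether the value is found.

Binary search for 20 in [2, 4, 6, 9, 11, 12, 27]:

lo=0, hi=6, mid=3, arr[mid]=9 -> 9 < 20, search right half
lo=4, hi=6, mid=5, arr[mid]=12 -> 12 < 20, search right half
lo=6, hi=6, mid=6, arr[mid]=27 -> 27 > 20, search left half
lo=6 > hi=5, target 20 not found

Binary search determines that 20 is not in the array after 3 comparisons. The search space was exhausted without finding the target.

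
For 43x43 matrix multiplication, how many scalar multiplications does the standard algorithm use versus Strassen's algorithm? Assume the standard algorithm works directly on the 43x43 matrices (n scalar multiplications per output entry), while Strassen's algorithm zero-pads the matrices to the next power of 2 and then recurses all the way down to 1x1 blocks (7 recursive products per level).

Matrix multiplication for 43x43 matrices:

Strassen's algorithm requires power-of-2 dimensions. Pad 43x43 to 64x64 (next power of 2).

Standard algorithm: 43^3 = 79507 multiplications
Strassen's algorithm: 7^(log2(64)) = 7^6 = 117649 multiplications
Difference: 79507 - 117649 = -38142 (Strassen uses MORE here due to padding overhead — for small or just-over-power-of-2 n, padding can outweigh the per-level savings)

Standard: 79507 multiplications (43^3). Strassen: 117649 multiplications (7^6, after padding to 64x64). Strassen reduces 8 recursive multiplications to 7 at each level.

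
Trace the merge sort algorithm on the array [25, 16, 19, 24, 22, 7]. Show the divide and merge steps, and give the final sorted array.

Merge sort trace:

Split: [25, 16, 19, 24, 22, 7] -> [25, 16, 19] and [24, 22, 7]
  Split: [25, 16, 19] -> [25] and [16, 19]
    Split: [16, 19] -> [16] and [19]
    Merge: [16] + [19] -> [16, 19]
  Merge: [25] + [16, 19] -> [16, 19, 25]
  Split: [24, 22, 7] -> [24] and [22, 7]
    Split: [22, 7] -> [22] and [7]
    Merge: [22] + [7] -> [7, 22]
  Merge: [24] + [7, 22] -> [7, 22, 24]
Merge: [16, 19, 25] + [7, 22, 24] -> [7, 16, 19, 22, 24, 25]

Final sorted array: [7, 16, 19, 22, 24, 25]

The merge sort proceeds by recursively splitting the array and merging sorted halves.
After all merges, the sorted array is [7, 16, 19, 22, 24, 25].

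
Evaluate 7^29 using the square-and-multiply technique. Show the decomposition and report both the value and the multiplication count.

Computing 7^29 by squaring (build up from 7^1; each line after the first costs one multiplication):

7^1 = 7
7^2 = (7^1)^2 = 7^2 = 49
7^3 = 7 * 7^2 = 7 * 49 = 343
7^6 = (7^3)^2 = 343^2 = 117649
7^7 = 7 * 7^6 = 7 * 117649 = 823543
7^14 = (7^7)^2 = 823543^2 = 678223072849
7^28 = (7^14)^2 = 678223072849^2 = 459986536544739960976801
7^29 = 7 * 7^28 = 7 * 459986536544739960976801 = 3219905755813179726837607

Result: 3219905755813179726837607
Multiplications needed: 7 (7 lines after 7^1)

7^29 = 3219905755813179726837607. Using exponentiation by squaring, this requires 7 multiplications. The key idea: if the exponent is even, square the half-power; if odd, multiply by the base once.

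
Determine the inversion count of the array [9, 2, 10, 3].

Finding inversions in [9, 2, 10, 3]:

(0, 1): arr[0]=9 > arr[1]=2
(0, 3): arr[0]=9 > arr[3]=3
(2, 3): arr[2]=10 > arr[3]=3

Total inversions: 3

The array has 3 inversion(s): (0,1), (0,3), (2,3). Each pair (i,j) satisfies i < j and arr[i] > arr[j].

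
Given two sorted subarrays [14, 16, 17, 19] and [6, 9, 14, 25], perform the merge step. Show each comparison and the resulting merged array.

Merging process:

Compare 14 vs 6: take 6 from right. Merged: [6]
Compare 14 vs 9: take 9 from right. Merged: [6, 9]
Compare 14 vs 14: take 14 from left. Merged: [6, 9, 14]
Compare 16 vs 14: take 14 from right. Merged: [6, 9, 14, 14]
Compare 16 vs 25: take 16 from left. Merged: [6, 9, 14, 14, 16]
Compare 17 vs 25: take 17 from left. Merged: [6, 9, 14, 14, 16, 17]
Compare 19 vs 25: take 19 from left. Merged: [6, 9, 14, 14, 16, 17, 19]
Append remaining from right: [25]. Merged: [6, 9, 14, 14, 16, 17, 19, 25]

Final merged array: [6, 9, 14, 14, 16, 17, 19, 25]
Total comparisons: 7

The merged array is [6, 9, 14, 14, 16, 17, 19, 25], requiring 7 comparisons. The merge step runs in O(n) time where n is the total number of elements.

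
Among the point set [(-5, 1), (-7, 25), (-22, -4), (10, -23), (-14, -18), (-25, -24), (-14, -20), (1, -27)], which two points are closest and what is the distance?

Computing all pairwise distances among 8 points:

d((-5, 1), (-7, 25)) = 24.0832
d((-5, 1), (-22, -4)) = 17.72
d((-5, 1), (10, -23)) = 28.3019
d((-5, 1), (-14, -18)) = 21.0238
d((-5, 1), (-25, -24)) = 32.0156
d((-5, 1), (-14, -20)) = 22.8473
d((-5, 1), (1, -27)) = 28.6356
d((-7, 25), (-22, -4)) = 32.6497
d((-7, 25), (10, -23)) = 50.9215
d((-7, 25), (-14, -18)) = 43.566
d((-7, 25), (-25, -24)) = 52.2015
d((-7, 25), (-14, -20)) = 45.5412
d((-7, 25), (1, -27)) = 52.6118
d((-22, -4), (10, -23)) = 37.2156
d((-22, -4), (-14, -18)) = 16.1245
d((-22, -4), (-25, -24)) = 20.2237
d((-22, -4), (-14, -20)) = 17.8885
d((-22, -4), (1, -27)) = 32.5269
d((10, -23), (-14, -18)) = 24.5153
d((10, -23), (-25, -24)) = 35.0143
d((10, -23), (-14, -20)) = 24.1868
d((10, -23), (1, -27)) = 9.8489
d((-14, -18), (-25, -24)) = 12.53
d((-14, -18), (-14, -20)) = 2.0 <-- minimum
d((-14, -18), (1, -27)) = 17.4929
d((-25, -24), (-14, -20)) = 11.7047
d((-25, -24), (1, -27)) = 26.1725
d((-14, -20), (1, -27)) = 16.5529

Closest pair: (-14, -18) and (-14, -20) with distance 2.0

The closest pair is (-14, -18) and (-14, -20) with Euclidean distance 2.0. For 8 points, brute-force pairwise comparison is shown above. For large n, the divide-and-conquer algorithm (sort by x, recurse on halves, check the dividing strip) achieves O(n log n).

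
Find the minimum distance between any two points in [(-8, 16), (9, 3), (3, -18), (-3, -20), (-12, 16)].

Computing all pairwise distances among 5 points:

d((-8, 16), (9, 3)) = 21.4009
d((-8, 16), (3, -18)) = 35.7351
d((-8, 16), (-3, -20)) = 36.3456
d((-8, 16), (-12, 16)) = 4.0 <-- minimum
d((9, 3), (3, -18)) = 21.8403
d((9, 3), (-3, -20)) = 25.9422
d((9, 3), (-12, 16)) = 24.6982
d((3, -18), (-3, -20)) = 6.3246
d((3, -18), (-12, 16)) = 37.1618
d((-3, -20), (-12, 16)) = 37.108

Closest pair: (-8, 16) and (-12, 16) with distance 4.0

The closest pair is (-8, 16) and (-12, 16) with Euclidean distance 4.0. For 5 points, brute-force pairwise comparison is shown above. For large n, the divide-and-conquer algorithm (sort by x, recurse on halves, check the dividing strip) achieves O(n log n).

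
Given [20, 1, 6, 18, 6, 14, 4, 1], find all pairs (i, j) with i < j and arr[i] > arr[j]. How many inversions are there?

Finding inversions in [20, 1, 6, 18, 6, 14, 4, 1]:

(0, 1): arr[0]=20 > arr[1]=1
(0, 2): arr[0]=20 > arr[2]=6
(0, 3): arr[0]=20 > arr[3]=18
(0, 4): arr[0]=20 > arr[4]=6
(0, 5): arr[0]=20 > arr[5]=14
(0, 6): arr[0]=20 > arr[6]=4
(0, 7): arr[0]=20 > arr[7]=1
(2, 6): arr[2]=6 > arr[6]=4
(2, 7): arr[2]=6 > arr[7]=1
(3, 4): arr[3]=18 > arr[4]=6
(3, 5): arr[3]=18 > arr[5]=14
(3, 6): arr[3]=18 > arr[6]=4
(3, 7): arr[3]=18 > arr[7]=1
(4, 6): arr[4]=6 > arr[6]=4
(4, 7): arr[4]=6 > arr[7]=1
(5, 6): arr[5]=14 > arr[6]=4
(5, 7): arr[5]=14 > arr[7]=1
(6, 7): arr[6]=4 > arr[7]=1

Total inversions: 18

The array has 18 inversion(s): (0,1), (0,2), (0,3), (0,4), (0,5), (0,6), (0,7), (2,6), (2,7), (3,4), (3,5), (3,6), (3,7), (4,6), (4,7), (5,6), (5,7), (6,7). Each pair (i,j) satisfies i < j and arr[i] > arr[j].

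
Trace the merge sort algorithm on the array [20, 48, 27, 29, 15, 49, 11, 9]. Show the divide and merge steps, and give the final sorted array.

Merge sort trace:

Split: [20, 48, 27, 29, 15, 49, 11, 9] -> [20, 48, 27, 29] and [15, 49, 11, 9]
  Split: [20, 48, 27, 29] -> [20, 48] and [27, 29]
    Split: [20, 48] -> [20] and [48]
    Merge: [20] + [48] -> [20, 48]
    Split: [27, 29] -> [27] and [29]
    Merge: [27] + [29] -> [27, 29]
  Merge: [20, 48] + [27, 29] -> [20, 27, 29, 48]
  Split: [15, 49, 11, 9] -> [15, 49] and [11, 9]
    Split: [15, 49] -> [15] and [49]
    Merge: [15] + [49] -> [15, 49]
    Split: [11, 9] -> [11] and [9]
    Merge: [11] + [9] -> [9, 11]
  Merge: [15, 49] + [9, 11] -> [9, 11, 15, 49]
Merge: [20, 27, 29, 48] + [9, 11, 15, 49] -> [9, 11, 15, 20, 27, 29, 48, 49]

Final sorted array: [9, 11, 15, 20, 27, 29, 48, 49]

The merge sort proceeds by recursively splitting the array and merging sorted halves.
After all merges, the sorted array is [9, 11, 15, 20, 27, 29, 48, 49].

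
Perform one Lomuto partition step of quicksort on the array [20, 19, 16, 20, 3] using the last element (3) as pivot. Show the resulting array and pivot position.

Lomuto partition with pivot = 3:

Initial array: [20, 19, 16, 20, 3]

arr[0]=20 > 3: no swap
arr[1]=19 > 3: no swap
arr[2]=16 > 3: no swap
arr[3]=20 > 3: no swap

Place pivot at position 0: [3, 19, 16, 20, 20]
Pivot position: 0

After partitioning with pivot 3, the array becomes [3, 19, 16, 20, 20]. The pivot is placed at index 0. All elements to the left of the pivot are <= 3, and all elements to the right are > 3.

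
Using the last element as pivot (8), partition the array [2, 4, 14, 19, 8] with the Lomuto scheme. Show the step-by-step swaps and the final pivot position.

Lomuto partition with pivot = 8:

Initial array: [2, 4, 14, 19, 8]

arr[0]=2 <= 8: swap with position 0, array becomes [2, 4, 14, 19, 8]
arr[1]=4 <= 8: swap with position 1, array becomes [2, 4, 14, 19, 8]
arr[2]=14 > 8: no swap
arr[3]=19 > 8: no swap

Place pivot at position 2: [2, 4, 8, 19, 14]
Pivot position: 2

After partitioning with pivot 8, the array becomes [2, 4, 8, 19, 14]. The pivot is placed at index 2. All elements to the left of the pivot are <= 8, and all elements to the right are > 8.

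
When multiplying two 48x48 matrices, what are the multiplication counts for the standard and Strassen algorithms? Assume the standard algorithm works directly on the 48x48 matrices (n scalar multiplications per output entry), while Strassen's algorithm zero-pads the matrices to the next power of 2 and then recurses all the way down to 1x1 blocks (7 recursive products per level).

Matrix multiplication for 48x48 matrices:

Strassen's algorithm requires power-of-2 dimensions. Pad 48x48 to 64x64 (next power of 2).

Standard algorithm: 48^3 = 110592 multiplications
Strassen's algorithm: 7^(log2(64)) = 7^6 = 117649 multiplications
Difference: 110592 - 117649 = -7057 (Strassen uses MORE here due to padding overhead — for small or just-over-power-of-2 n, padding can outweigh the per-level savings)

Standard: 110592 multiplications (48^3). Strassen: 117649 multiplications (7^6, after padding to 64x64). Strassen reduces 8 recursive multiplications to 7 at each level.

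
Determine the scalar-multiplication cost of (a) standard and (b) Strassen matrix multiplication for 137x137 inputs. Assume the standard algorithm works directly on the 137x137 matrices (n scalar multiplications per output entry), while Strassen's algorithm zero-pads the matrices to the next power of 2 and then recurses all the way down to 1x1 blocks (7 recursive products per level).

Matrix multiplication for 137x137 matrices:

Strassen's algorithm requires power-of-2 dimensions. Pad 137x137 to 256x256 (next power of 2).

Standard algorithm: 137^3 = 2571353 multiplications
Strassen's algorithm: 7^(log2(256)) = 7^8 = 5764801 multiplications
Difference: 2571353 - 5764801 = -3193448 (Strassen uses MORE here due to padding overhead — for small or just-over-power-of-2 n, padding can outweigh the per-level savings)

Standard: 2571353 multiplications (137^3). Strassen: 5764801 multiplications (7^8, after padding to 256x256). Strassen reduces 8 recursive multiplications to 7 at each level.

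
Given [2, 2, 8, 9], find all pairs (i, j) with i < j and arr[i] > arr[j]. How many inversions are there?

Finding inversions in [2, 2, 8, 9]:


Total inversions: 0

The array has 0 inversions. It is already sorted.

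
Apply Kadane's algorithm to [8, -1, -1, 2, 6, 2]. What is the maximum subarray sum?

Using Kadane's algorithm on [8, -1, -1, 2, 6, 2]:

Scanning through the array:
Position 1 (value -1): max_ending_here = 7, max_so_far = 8
Position 2 (value -1): max_ending_here = 6, max_so_far = 8
Position 3 (value 2): max_ending_here = 8, max_so_far = 8
Position 4 (value 6): max_ending_here = 14, max_so_far = 14
Position 5 (value 2): max_ending_here = 16, max_so_far = 16

Maximum subarray: [8, -1, -1, 2, 6, 2]
Maximum sum: 16

The maximum subarray is [8, -1, -1, 2, 6, 2] with sum 16. This subarray runs from index 0 to index 5.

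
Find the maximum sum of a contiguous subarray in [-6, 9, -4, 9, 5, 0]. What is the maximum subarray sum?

Using Kadane's algorithm on [-6, 9, -4, 9, 5, 0]:

Scanning through the array:
Position 1 (value 9): max_ending_here = 9, max_so_far = 9
Position 2 (value -4): max_ending_here = 5, max_so_far = 9
Position 3 (value 9): max_ending_here = 14, max_so_far = 14
Position 4 (value 5): max_ending_here = 19, max_so_far = 19
Position 5 (value 0): max_ending_here = 19, max_so_far = 19

Maximum subarray: [9, -4, 9, 5]
Maximum sum: 19

The maximum subarray is [9, -4, 9, 5] with sum 19. This subarray runs from index 1 to index 4.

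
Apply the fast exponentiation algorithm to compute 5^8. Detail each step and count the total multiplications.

Computing 5^8 by squaring (build up from 5^1; each line after the first costs one multiplication):

5^1 = 5
5^2 = (5^1)^2 = 5^2 = 25
5^4 = (5^2)^2 = 25^2 = 625
5^8 = (5^4)^2 = 625^2 = 390625

Result: 390625
Multiplications needed: 3 (3 lines after 5^1)

5^8 = 390625. Using exponentiation by squaring, this requires 3 multiplications. The key idea: if the exponent is even, square the half-power; if odd, multiply by the base once.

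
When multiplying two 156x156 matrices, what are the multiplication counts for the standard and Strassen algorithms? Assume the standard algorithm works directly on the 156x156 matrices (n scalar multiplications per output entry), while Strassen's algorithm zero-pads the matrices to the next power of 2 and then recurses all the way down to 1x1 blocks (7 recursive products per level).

Matrix multiplication for 156x156 matrices:

Strassen's algorithm requires power-of-2 dimensions. Pad 156x156 to 256x256 (next power of 2).

Standard algorithm: 156^3 = 3796416 multiplications
Strassen's algorithm: 7^(log2(256)) = 7^8 = 5764801 multiplications
Difference: 3796416 - 5764801 = -1968385 (Strassen uses MORE here due to padding overhead — for small or just-over-power-of-2 n, padding can outweigh the per-level savings)

Standard: 3796416 multiplications (156^3). Strassen: 5764801 multiplications (7^8, after padding to 256x256). Strassen reduces 8 recursive multiplications to 7 at each level.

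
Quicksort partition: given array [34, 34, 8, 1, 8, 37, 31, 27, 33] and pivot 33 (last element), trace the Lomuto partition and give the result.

Lomuto partition with pivot = 33:

Initial array: [34, 34, 8, 1, 8, 37, 31, 27, 33]

arr[0]=34 > 33: no swap
arr[1]=34 > 33: no swap
arr[2]=8 <= 33: swap with position 0, array becomes [8, 34, 34, 1, 8, 37, 31, 27, 33]
arr[3]=1 <= 33: swap with position 1, array becomes [8, 1, 34, 34, 8, 37, 31, 27, 33]
arr[4]=8 <= 33: swap with position 2, array becomes [8, 1, 8, 34, 34, 37, 31, 27, 33]
arr[5]=37 > 33: no swap
arr[6]=31 <= 33: swap with position 3, array becomes [8, 1, 8, 31, 34, 37, 34, 27, 33]
arr[7]=27 <= 33: swap with position 4, array becomes [8, 1, 8, 31, 27, 37, 34, 34, 33]

Place pivot at position 5: [8, 1, 8, 31, 27, 33, 34, 34, 37]
Pivot position: 5

After partitioning with pivot 33, the array becomes [8, 1, 8, 31, 27, 33, 34, 34, 37]. The pivot is placed at index 5. All elements to the left of the pivot are <= 33, and all elements to the right are > 33.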